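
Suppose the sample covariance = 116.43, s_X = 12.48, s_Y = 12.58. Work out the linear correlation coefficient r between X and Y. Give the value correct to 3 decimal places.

0.742

r = Cov(X,Y) / (s_X · s_Y) = 116.43 / (12.48 × 12.58)
  = 116.43 / 156.9984 ≈ 0.742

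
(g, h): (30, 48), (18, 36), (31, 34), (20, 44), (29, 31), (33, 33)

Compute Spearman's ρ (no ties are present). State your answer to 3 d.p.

-0.314

Rank g: 4, 1, 5, 2, 3, 6
Rank h: 6, 4, 3, 5, 1, 2
d = rank(g) − rank(h): -2, -3, 2, -3, 2, 4; Σd² = 46
ρ = 1 − 6Σd² / [n(n²−1)] = 1 − 6×46 / (6×35) = 1 − 276/210 ≈ -0.314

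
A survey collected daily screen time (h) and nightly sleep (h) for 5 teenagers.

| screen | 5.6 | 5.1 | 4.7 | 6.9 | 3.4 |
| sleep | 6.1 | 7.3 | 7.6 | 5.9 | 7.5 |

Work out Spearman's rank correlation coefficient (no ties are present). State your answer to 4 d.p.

-0.9000

Rank screen: 4, 3, 2, 5, 1
Rank sleep: 2, 3, 5, 1, 4
d = rank(screen) − rank(sleep): 2, 0, -3, 4, -3; Σd² = 38
ρ = 1 − 6Σd² / [n(n²−1)] = 1 − 6×38 / (5×24) = 1 − 228/120 ≈ -0.9000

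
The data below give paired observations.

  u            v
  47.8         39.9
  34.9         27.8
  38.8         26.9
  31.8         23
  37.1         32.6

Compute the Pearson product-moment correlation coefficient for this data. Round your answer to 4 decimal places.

n = 5, Σu = 190.4, Σv = 150.2, Σu² = 7395.94, Σv² = 4680.22, Σuv = 5862.02
nΣuv − ΣuΣv = 29310.1 − 28598.08 = 712.02
nΣu² − (Σu)² = 36979.7 − 36252.16 = 727.54; nΣv² − (Σv)² = 23401.1 − 22560.04 = 841.06
r = 712.02 / √(727.54 × 841.06) = 712.02 / 782.2434 ≈ 0.9102

0.9102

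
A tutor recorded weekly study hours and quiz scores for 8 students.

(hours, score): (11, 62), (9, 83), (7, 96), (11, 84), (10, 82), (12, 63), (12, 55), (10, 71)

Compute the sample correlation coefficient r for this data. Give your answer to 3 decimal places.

n = 8, Σx = 82, Σy = 596, Σx² = 860, Σy² = 45764, Σxy = 5971
nΣxy − ΣxΣy = 47768 − 48872 = -1104
nΣx² − (Σx)² = 6880 − 6724 = 156; nΣy² − (Σy)² = 366112 − 355216 = 10896
r = -1104 / √(156 × 10896) = -1104 / 1303.7546 ≈ -0.847

-0.847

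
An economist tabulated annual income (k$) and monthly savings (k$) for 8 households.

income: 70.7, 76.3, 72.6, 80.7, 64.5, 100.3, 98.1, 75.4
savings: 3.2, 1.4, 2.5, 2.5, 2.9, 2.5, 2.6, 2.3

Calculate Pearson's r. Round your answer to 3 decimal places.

-0.126

n = 8, Σx = 638.6, Σy = 19.9, Σx² = 52132.54, Σy² = 51.41, Σxy = 1582.59
nΣxy − ΣxΣy = 12660.72 − 12708.14 = -47.42
nΣx² − (Σx)² = 417060.32 − 407809.96 = 9250.36; nΣy² − (Σy)² = 411.28 − 396.01 = 15.27
r = -47.42 / √(9250.36 × 15.27) = -47.42 / 375.8364 ≈ -0.126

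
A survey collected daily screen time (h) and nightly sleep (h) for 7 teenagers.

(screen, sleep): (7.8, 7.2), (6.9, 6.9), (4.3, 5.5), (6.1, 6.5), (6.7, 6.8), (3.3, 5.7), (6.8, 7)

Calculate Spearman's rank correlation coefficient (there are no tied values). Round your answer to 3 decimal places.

Rank screen: 7, 6, 2, 3, 4, 1, 5
Rank sleep: 7, 5, 1, 3, 4, 2, 6
d = rank(screen) − rank(sleep): 0, 1, 1, 0, 0, -1, -1; Σd² = 4
ρ = 1 − 6Σd² / [n(n²−1)] = 1 − 6×4 / (7×48) = 1 − 24/336 ≈ 0.929

0.929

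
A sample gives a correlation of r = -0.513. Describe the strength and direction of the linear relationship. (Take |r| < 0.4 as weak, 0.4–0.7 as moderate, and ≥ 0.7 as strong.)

moderate negative

r = -0.513 < 0 so the relationship is negative.
|r| = 0.513, which falls in the moderate range.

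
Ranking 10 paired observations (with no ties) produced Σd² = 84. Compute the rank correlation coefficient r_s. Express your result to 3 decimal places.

ρ = 1 − 6Σd² / [n(n²−1)] = 1 − 6×84 / (10×99)
  = 1 − 504/990 = 1 − 0.5091 ≈ 0.491

0.491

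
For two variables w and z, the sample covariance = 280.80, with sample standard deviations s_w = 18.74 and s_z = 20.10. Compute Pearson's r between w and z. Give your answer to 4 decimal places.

r = Cov(w,z) / (s_w · s_z) = 280.80 / (18.74 × 20.10)
  = 280.80 / 376.6740 ≈ 0.7455

0.7455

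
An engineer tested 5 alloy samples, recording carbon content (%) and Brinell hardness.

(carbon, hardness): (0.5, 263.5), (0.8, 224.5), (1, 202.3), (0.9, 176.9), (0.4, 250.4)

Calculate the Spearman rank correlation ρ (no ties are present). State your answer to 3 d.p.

-0.800

Rank carbon: 2, 3, 5, 4, 1
Rank hardness: 5, 3, 2, 1, 4
d = rank(carbon) − rank(hardness): -3, 0, 3, 3, -3; Σd² = 36
ρ = 1 − 6Σd² / [n(n²−1)] = 1 − 6×36 / (5×24) = 1 − 216/120 ≈ -0.800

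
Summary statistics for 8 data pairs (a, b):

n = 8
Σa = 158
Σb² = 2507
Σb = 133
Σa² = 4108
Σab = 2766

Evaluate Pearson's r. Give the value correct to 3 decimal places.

r = (nΣab − ΣaΣb) / √[(nΣa² − (Σa)²)(nΣb² − (Σb)²)]
Numerator: 8×2766 − 158×133 = 1114
Denominator: √[(32864 − 24964)(20056 − 17689)] = √[7900 × 2367] = 4324.2687
r = 1114 / 4324.2687 ≈ 0.258

0.258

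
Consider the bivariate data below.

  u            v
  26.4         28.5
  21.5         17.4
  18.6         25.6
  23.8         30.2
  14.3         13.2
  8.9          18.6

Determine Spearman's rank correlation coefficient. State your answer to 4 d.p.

Rank u: 6, 4, 3, 5, 2, 1
Rank v: 5, 2, 4, 6, 1, 3
d = rank(u) − rank(v): 1, 2, -1, -1, 1, -2; Σd² = 12
ρ = 1 − 6Σd² / [n(n²−1)] = 1 − 6×12 / (6×35) = 1 − 72/210 ≈ 0.6571

0.6571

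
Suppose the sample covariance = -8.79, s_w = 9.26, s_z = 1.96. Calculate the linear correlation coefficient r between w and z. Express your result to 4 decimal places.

-0.4843

r = Cov(w,z) / (s_w · s_z) = -8.79 / (9.26 × 1.96)
  = -8.79 / 18.1496 ≈ -0.4843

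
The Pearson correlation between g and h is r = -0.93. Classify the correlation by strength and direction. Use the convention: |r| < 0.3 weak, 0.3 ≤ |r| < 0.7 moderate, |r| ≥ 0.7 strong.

strong negative

r = -0.93 < 0 so the relationship is negative.
|r| = 0.93, which falls in the strong range.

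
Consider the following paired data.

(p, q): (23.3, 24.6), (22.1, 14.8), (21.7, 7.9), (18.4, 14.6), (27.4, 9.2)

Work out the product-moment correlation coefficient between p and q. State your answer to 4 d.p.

n = 5, Σp = 112.9, Σq = 71.1, Σp² = 2591.51, Σq² = 1184.41, Σpq = 1592.41
nΣpq − ΣpΣq = 7962.05 − 8027.19 = -65.14
nΣp² − (Σp)² = 12957.55 − 12746.41 = 211.14; nΣq² − (Σq)² = 5922.05 − 5055.21 = 866.84
r = -65.14 / √(211.14 × 866.84) = -65.14 / 427.8137 ≈ -0.1523

-0.1523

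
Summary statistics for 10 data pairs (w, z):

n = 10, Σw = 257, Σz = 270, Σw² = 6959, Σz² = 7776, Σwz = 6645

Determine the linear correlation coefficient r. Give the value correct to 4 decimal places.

-0.7087

r = (nΣwz − ΣwΣz) / √[(nΣw² − (Σw)²)(nΣz² − (Σz)²)]
Numerator: 10×6645 − 257×270 = -2940
Denominator: √[(69590 − 66049)(77760 − 72900)] = √[3541 × 4860] = 4148.4045
r = -2940 / 4148.4045 ≈ -0.7087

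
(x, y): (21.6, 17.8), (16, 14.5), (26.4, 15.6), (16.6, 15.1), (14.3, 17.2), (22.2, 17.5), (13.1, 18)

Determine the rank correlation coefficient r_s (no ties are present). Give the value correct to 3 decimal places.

-0.179

Rank x: 5, 3, 7, 4, 2, 6, 1
Rank y: 6, 1, 3, 2, 4, 5, 7
d = rank(x) − rank(y): -1, 2, 4, 2, -2, 1, -6; Σd² = 66
ρ = 1 − 6Σd² / [n(n²−1)] = 1 − 6×66 / (7×48) = 1 − 396/336 ≈ -0.179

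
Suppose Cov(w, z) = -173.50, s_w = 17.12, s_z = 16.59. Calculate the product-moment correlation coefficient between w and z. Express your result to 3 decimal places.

-0.611

r = Cov(w,z) / (s_w · s_z) = -173.50 / (17.12 × 16.59)
  = -173.50 / 284.0208 ≈ -0.611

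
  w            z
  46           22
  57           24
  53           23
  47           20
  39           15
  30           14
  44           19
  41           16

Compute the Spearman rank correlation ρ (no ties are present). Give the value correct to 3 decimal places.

Rank w: 5, 8, 7, 6, 2, 1, 4, 3
Rank z: 6, 8, 7, 5, 2, 1, 4, 3
d = rank(w) − rank(z): -1, 0, 0, 1, 0, 0, 0, 0; Σd² = 2
ρ = 1 − 6Σd² / [n(n²−1)] = 1 − 6×2 / (8×63) = 1 − 12/504 ≈ 0.976

0.976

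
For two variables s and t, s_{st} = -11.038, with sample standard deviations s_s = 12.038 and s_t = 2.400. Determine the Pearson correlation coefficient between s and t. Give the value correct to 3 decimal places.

-0.382

r = Cov(s,t) / (s_s · s_t) = -11.038 / (12.038 × 2.400)
  = -11.038 / 28.8912 ≈ -0.382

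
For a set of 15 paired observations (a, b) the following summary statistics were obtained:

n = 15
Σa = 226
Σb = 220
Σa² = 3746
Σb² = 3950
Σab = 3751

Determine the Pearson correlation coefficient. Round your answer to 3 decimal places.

r = (nΣab − ΣaΣb) / √[(nΣa² − (Σa)²)(nΣb² − (Σb)²)]
Numerator: 15×3751 − 226×220 = 6545
Denominator: √[(56190 − 51076)(59250 − 48400)] = √[5114 × 10850] = 7448.9529
r = 6545 / 7448.9529 ≈ 0.879

0.879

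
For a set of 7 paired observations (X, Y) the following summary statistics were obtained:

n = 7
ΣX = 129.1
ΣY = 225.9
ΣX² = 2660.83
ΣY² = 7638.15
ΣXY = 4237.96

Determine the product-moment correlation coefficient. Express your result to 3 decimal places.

0.230

r = (nΣXY − ΣXΣY) / √[(nΣX² − (ΣX)²)(nΣY² − (ΣY)²)]
Numerator: 7×4237.96 − 129.1×225.9 = 502.03
Denominator: √[(18625.81 − 16666.81)(53467.05 − 51030.81)] = √[1959 × 2436.24] = 2184.6268
r = 502.03 / 2184.6268 ≈ 0.230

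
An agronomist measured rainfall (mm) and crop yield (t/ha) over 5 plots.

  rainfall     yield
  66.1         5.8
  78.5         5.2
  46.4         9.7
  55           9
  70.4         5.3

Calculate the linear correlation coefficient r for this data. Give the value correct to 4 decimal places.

n = 5, Σx = 316.4, Σy = 35, Σx² = 20665.58, Σy² = 263.86, Σxy = 2109.78
nΣxy − ΣxΣy = 10548.9 − 11074 = -525.1
nΣx² − (Σx)² = 103327.9 − 100108.96 = 3218.94; nΣy² − (Σy)² = 1319.3 − 1225 = 94.3
r = -525.1 / √(3218.94 × 94.3) = -525.1 / 550.9501 ≈ -0.9531

-0.9531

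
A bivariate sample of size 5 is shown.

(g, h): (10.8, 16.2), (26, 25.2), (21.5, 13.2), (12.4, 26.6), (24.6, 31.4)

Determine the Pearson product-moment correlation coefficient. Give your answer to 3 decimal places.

n = 5, Σg = 95.3, Σh = 112.6, Σg² = 2013.81, Σh² = 2765.24, Σgh = 2216.24
nΣgh − ΣgΣh = 11081.2 − 10730.78 = 350.42
nΣg² − (Σg)² = 10069.05 − 9082.09 = 986.96; nΣh² − (Σh)² = 13826.2 − 12678.76 = 1147.44
r = 350.42 / √(986.96 × 1147.44) = 350.42 / 1064.1792 ≈ 0.329

0.329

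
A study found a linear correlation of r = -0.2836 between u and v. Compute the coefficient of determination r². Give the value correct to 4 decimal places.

r² = (-0.2836)² = 0.0804

0.0804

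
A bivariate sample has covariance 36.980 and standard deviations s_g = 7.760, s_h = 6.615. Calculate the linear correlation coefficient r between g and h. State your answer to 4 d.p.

0.7204

r = Cov(g,h) / (s_g · s_h) = 36.980 / (7.760 × 6.615)
  = 36.980 / 51.3324 ≈ 0.7204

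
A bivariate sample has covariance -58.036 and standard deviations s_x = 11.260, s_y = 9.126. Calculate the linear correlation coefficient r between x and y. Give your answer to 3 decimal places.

-0.565

r = Cov(x,y) / (s_x · s_y) = -58.036 / (11.260 × 9.126)
  = -58.036 / 102.7588 ≈ -0.565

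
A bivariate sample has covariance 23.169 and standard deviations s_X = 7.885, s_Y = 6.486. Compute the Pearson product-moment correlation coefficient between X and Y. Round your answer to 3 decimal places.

0.453

r = Cov(X,Y) / (s_X · s_Y) = 23.169 / (7.885 × 6.486)
  = 23.169 / 51.1421 ≈ 0.453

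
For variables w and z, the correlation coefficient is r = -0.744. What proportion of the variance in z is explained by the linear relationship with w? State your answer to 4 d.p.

0.5535

r² = (-0.744)² = 0.5535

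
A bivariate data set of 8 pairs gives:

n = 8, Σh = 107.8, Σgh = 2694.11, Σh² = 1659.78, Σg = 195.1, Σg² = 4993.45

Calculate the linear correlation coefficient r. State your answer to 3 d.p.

0.295

r = (nΣgh − ΣgΣh) / √[(nΣg² − (Σg)²)(nΣh² − (Σh)²)]
Numerator: 8×2694.11 − 195.1×107.8 = 521.1
Denominator: √[(39947.6 − 38064.01)(13278.24 − 11620.84)] = √[1883.59 × 1657.4] = 1766.8792
r = 521.1 / 1766.8792 ≈ 0.295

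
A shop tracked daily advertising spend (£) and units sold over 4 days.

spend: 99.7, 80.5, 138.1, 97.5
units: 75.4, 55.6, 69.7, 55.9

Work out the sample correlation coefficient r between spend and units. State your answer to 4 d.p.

n = 4, Σx = 415.8, Σy = 256.6, Σx² = 44998.2, Σy² = 16759.42, Σxy = 27069
nΣxy − ΣxΣy = 108276 − 106694.28 = 1581.72
nΣx² − (Σx)² = 179992.8 − 172889.64 = 7103.16; nΣy² − (Σy)² = 67037.68 − 65843.56 = 1194.12
r = 1581.72 / √(7103.16 × 1194.12) = 1581.72 / 2912.3917 ≈ 0.5431

0.5431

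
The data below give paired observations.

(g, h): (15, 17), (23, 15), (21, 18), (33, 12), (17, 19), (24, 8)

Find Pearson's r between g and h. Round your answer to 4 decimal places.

n = 6, Σg = 133, Σh = 89, Σg² = 3149, Σh² = 1407, Σgh = 1889
nΣgh − ΣgΣh = 11334 − 11837 = -503
nΣg² − (Σg)² = 18894 − 17689 = 1205; nΣh² − (Σh)² = 8442 − 7921 = 521
r = -503 / √(1205 × 521) = -503 / 792.3415 ≈ -0.6348

-0.6348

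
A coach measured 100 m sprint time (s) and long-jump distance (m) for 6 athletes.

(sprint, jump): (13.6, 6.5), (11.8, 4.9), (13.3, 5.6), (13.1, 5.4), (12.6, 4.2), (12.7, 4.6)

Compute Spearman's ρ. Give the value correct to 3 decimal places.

0.829

Rank sprint: 6, 1, 5, 4, 2, 3
Rank jump: 6, 3, 5, 4, 1, 2
d = rank(sprint) − rank(jump): 0, -2, 0, 0, 1, 1; Σd² = 6
ρ = 1 − 6Σd² / [n(n²−1)] = 1 − 6×6 / (6×35) = 1 − 36/210 ≈ 0.829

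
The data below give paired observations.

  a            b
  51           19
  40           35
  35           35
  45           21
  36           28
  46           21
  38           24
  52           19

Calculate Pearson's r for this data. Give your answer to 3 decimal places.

-0.801

n = 8, Σa = 343, Σb = 202, Σa² = 15011, Σb² = 5414, Σab = 8413
nΣab − ΣaΣb = 67304 − 69286 = -1982
nΣa² − (Σa)² = 120088 − 117649 = 2439; nΣb² − (Σb)² = 43312 − 40804 = 2508
r = -1982 / √(2439 × 2508) = -1982 / 2473.2594 ≈ -0.801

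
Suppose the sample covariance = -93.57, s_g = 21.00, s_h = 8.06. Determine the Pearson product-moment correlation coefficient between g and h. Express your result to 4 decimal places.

-0.5528

r = Cov(g,h) / (s_g · s_h) = -93.57 / (21.00 × 8.06)
  = -93.57 / 169.2600 ≈ -0.5528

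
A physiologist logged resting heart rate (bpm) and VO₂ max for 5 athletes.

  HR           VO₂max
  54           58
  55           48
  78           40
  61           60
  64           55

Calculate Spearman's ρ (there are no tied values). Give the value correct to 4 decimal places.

-0.5000

Rank HR: 1, 2, 5, 3, 4
Rank VO₂max: 4, 2, 1, 5, 3
d = rank(HR) − rank(VO₂max): -3, 0, 4, -2, 1; Σd² = 30
ρ = 1 − 6Σd² / [n(n²−1)] = 1 − 6×30 / (5×24) = 1 − 180/120 ≈ -0.5000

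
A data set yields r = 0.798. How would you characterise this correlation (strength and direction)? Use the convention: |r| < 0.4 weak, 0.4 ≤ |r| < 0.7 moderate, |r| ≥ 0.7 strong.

r = 0.798 > 0 so the relationship is positive.
|r| = 0.798, which falls in the strong range.

strong positive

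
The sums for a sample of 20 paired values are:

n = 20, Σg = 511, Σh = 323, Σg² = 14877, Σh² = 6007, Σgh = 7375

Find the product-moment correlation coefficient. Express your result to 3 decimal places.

-0.731

r = (nΣgh − ΣgΣh) / √[(nΣg² − (Σg)²)(nΣh² − (Σh)²)]
Numerator: 20×7375 − 511×323 = -17553
Denominator: √[(297540 − 261121)(120140 − 104329)] = √[36419 × 15811] = 23996.2666
r = -17553 / 23996.2666 ≈ -0.731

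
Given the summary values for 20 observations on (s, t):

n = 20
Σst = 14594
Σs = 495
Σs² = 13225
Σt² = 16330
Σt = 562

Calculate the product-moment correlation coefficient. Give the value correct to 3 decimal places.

0.946

r = (nΣst − ΣsΣt) / √[(nΣs² − (Σs)²)(nΣt² − (Σt)²)]
Numerator: 20×14594 − 495×562 = 13690
Denominator: √[(264500 − 245025)(326600 − 315844)] = √[19475 × 10756] = 14473.1856
r = 13690 / 14473.1856 ≈ 0.946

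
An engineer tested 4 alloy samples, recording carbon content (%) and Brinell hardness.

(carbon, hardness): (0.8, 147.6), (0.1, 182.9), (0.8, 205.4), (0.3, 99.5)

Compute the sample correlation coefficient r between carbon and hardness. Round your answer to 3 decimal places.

n = 4, Σx = 2, Σy = 635.4, Σx² = 1.38, Σy² = 107327.58, Σxy = 330.54
nΣxy − ΣxΣy = 1322.16 − 1270.8 = 51.36
nΣx² − (Σx)² = 5.52 − 4 = 1.52; nΣy² − (Σy)² = 429310.32 − 403733.16 = 25577.16
r = 51.36 / √(1.52 × 25577.16) = 51.36 / 197.1732 ≈ 0.260

0.260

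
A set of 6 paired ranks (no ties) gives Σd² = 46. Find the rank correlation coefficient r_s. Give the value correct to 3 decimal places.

-0.314

ρ = 1 − 6Σd² / [n(n²−1)] = 1 − 6×46 / (6×35)
  = 1 − 276/210 = 1 − 1.3143 ≈ -0.314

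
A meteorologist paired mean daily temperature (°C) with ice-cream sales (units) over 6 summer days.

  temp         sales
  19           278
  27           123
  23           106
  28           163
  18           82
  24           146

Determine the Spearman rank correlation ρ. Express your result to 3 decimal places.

Rank temp: 2, 5, 3, 6, 1, 4
Rank sales: 6, 3, 2, 5, 1, 4
d = rank(temp) − rank(sales): -4, 2, 1, 1, 0, 0; Σd² = 22
ρ = 1 − 6Σd² / [n(n²−1)] = 1 − 6×22 / (6×35) = 1 − 132/210 ≈ 0.371

0.371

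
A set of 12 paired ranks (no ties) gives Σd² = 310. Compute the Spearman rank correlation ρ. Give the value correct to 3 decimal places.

-0.084

ρ = 1 − 6Σd² / [n(n²−1)] = 1 − 6×310 / (12×143)
  = 1 − 1860/1716 = 1 − 1.0839 ≈ -0.084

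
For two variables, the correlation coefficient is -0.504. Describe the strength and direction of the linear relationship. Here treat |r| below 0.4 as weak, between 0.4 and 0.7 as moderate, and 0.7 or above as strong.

moderate negative

r = -0.504 < 0 so the relationship is negative.
|r| = 0.504, which falls in the moderate range.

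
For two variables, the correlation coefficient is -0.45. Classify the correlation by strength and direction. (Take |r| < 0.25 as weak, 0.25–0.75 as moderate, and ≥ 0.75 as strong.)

r = -0.45 < 0 so the relationship is negative.
|r| = 0.45, which falls in the moderate range.

moderate negative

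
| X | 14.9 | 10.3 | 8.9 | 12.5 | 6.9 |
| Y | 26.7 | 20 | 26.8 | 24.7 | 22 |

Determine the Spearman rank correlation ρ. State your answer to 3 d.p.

0.200

Rank X: 5, 3, 2, 4, 1
Rank Y: 4, 1, 5, 3, 2
d = rank(X) − rank(Y): 1, 2, -3, 1, -1; Σd² = 16
ρ = 1 − 6Σd² / [n(n²−1)] = 1 − 6×16 / (5×24) = 1 − 96/120 ≈ 0.200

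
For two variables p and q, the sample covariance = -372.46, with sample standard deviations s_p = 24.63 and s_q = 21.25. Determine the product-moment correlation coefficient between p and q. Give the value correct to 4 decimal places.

r = Cov(p,q) / (s_p · s_q) = -372.46 / (24.63 × 21.25)
  = -372.46 / 523.3875 ≈ -0.7116

-0.7116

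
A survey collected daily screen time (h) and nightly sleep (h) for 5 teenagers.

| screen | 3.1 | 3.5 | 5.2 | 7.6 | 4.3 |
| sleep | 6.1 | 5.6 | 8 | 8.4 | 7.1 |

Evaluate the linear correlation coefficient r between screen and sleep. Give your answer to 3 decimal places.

n = 5, Σx = 23.7, Σy = 35.2, Σx² = 125.15, Σy² = 253.54, Σxy = 174.48
nΣxy − ΣxΣy = 872.4 − 834.24 = 38.16
nΣx² − (Σx)² = 625.75 − 561.69 = 64.06; nΣy² − (Σy)² = 1267.7 − 1239.04 = 28.66
r = 38.16 / √(64.06 × 28.66) = 38.16 / 42.8481 ≈ 0.891

0.891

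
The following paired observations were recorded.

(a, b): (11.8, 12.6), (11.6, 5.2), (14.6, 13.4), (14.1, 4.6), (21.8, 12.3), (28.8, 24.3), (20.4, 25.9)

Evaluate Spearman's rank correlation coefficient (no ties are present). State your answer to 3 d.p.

0.571

Rank a: 2, 1, 4, 3, 6, 7, 5
Rank b: 4, 2, 5, 1, 3, 6, 7
d = rank(a) − rank(b): -2, -1, -1, 2, 3, 1, -2; Σd² = 24
ρ = 1 − 6Σd² / [n(n²−1)] = 1 − 6×24 / (7×48) = 1 − 144/336 ≈ 0.571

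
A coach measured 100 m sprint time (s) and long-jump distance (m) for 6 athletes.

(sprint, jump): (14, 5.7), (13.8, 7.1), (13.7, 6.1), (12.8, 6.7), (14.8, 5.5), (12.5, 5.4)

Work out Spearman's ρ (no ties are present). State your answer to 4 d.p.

Rank sprint: 5, 4, 3, 2, 6, 1
Rank jump: 3, 6, 4, 5, 2, 1
d = rank(sprint) − rank(jump): 2, -2, -1, -3, 4, 0; Σd² = 34
ρ = 1 − 6Σd² / [n(n²−1)] = 1 − 6×34 / (6×35) = 1 − 204/210 ≈ 0.0286

0.0286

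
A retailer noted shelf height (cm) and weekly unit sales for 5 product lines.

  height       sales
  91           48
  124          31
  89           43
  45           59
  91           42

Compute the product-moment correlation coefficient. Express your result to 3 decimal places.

n = 5, Σx = 440, Σy = 223, Σx² = 41884, Σy² = 10359, Σxy = 18516
nΣxy − ΣxΣy = 92580 − 98120 = -5540
nΣx² − (Σx)² = 209420 − 193600 = 15820; nΣy² − (Σy)² = 51795 − 49729 = 2066
r = -5540 / √(15820 × 2066) = -5540 / 5717.0027 ≈ -0.969

-0.969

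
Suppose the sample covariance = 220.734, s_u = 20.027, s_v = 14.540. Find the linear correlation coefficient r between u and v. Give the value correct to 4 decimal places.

r = Cov(u,v) / (s_u · s_v) = 220.734 / (20.027 × 14.540)
  = 220.734 / 291.1926 ≈ 0.7580

0.7580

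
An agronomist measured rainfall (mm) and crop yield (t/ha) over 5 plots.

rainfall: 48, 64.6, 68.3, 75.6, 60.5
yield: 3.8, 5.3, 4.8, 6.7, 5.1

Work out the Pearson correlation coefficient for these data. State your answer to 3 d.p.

0.894

n = 5, Σx = 317, Σy = 25.7, Σx² = 20517.66, Σy² = 136.47, Σxy = 1667.69
nΣxy − ΣxΣy = 8338.45 − 8146.9 = 191.55
nΣx² − (Σx)² = 102588.3 − 100489 = 2099.3; nΣy² − (Σy)² = 682.35 − 660.49 = 21.86
r = 191.55 / √(2099.3 × 21.86) = 191.55 / 214.2211 ≈ 0.894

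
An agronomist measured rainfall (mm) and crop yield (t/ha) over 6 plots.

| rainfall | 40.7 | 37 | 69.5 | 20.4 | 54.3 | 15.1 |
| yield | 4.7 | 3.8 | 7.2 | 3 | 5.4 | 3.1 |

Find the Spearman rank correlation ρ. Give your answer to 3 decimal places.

0.943

Rank rainfall: 4, 3, 6, 2, 5, 1
Rank yield: 4, 3, 6, 1, 5, 2
d = rank(rainfall) − rank(yield): 0, 0, 0, 1, 0, -1; Σd² = 2
ρ = 1 − 6Σd² / [n(n²−1)] = 1 − 6×2 / (6×35) = 1 − 12/210 ≈ 0.943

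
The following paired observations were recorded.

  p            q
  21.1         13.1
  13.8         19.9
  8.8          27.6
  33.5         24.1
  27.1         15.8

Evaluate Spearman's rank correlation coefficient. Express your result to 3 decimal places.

Rank p: 3, 2, 1, 5, 4
Rank q: 1, 3, 5, 4, 2
d = rank(p) − rank(q): 2, -1, -4, 1, 2; Σd² = 26
ρ = 1 − 6Σd² / [n(n²−1)] = 1 − 6×26 / (5×24) = 1 − 156/120 ≈ -0.300

-0.300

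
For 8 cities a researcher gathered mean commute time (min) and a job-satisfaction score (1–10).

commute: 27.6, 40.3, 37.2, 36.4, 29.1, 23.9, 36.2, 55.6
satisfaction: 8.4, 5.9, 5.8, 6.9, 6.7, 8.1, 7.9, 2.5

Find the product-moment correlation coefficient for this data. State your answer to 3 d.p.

n = 8, Σx = 286.3, Σy = 52.2, Σx² = 10914.47, Σy² = 365.78, Σxy = 1750.07
nΣxy − ΣxΣy = 14000.56 − 14944.86 = -944.3
nΣx² − (Σx)² = 87315.76 − 81967.69 = 5348.07; nΣy² − (Σy)² = 2926.24 − 2724.84 = 201.4
r = -944.3 / √(5348.07 × 201.4) = -944.3 / 1037.8349 ≈ -0.910

-0.910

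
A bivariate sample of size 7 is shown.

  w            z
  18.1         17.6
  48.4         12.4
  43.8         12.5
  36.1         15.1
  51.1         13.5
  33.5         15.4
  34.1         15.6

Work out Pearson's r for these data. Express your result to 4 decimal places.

n = 7, Σw = 265.1, Σz = 102.1, Σw² = 10788.09, Σz² = 1510.55, Σwz = 3749.04
nΣwz − ΣwΣz = 26243.28 − 27066.71 = -823.43
nΣw² − (Σw)² = 75516.63 − 70278.01 = 5238.62; nΣz² − (Σz)² = 10573.85 − 10424.41 = 149.44
r = -823.43 / √(5238.62 × 149.44) = -823.43 / 884.7934 ≈ -0.9306

-0.9306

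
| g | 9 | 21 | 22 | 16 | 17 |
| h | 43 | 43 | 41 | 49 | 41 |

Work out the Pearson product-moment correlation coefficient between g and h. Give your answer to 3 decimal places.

n = 5, Σg = 85, Σh = 217, Σg² = 1551, Σh² = 9461, Σgh = 3673
nΣgh − ΣgΣh = 18365 − 18445 = -80
nΣg² − (Σg)² = 7755 − 7225 = 530; nΣh² − (Σh)² = 47305 − 47089 = 216
r = -80 / √(530 × 216) = -80 / 338.3489 ≈ -0.236

-0.236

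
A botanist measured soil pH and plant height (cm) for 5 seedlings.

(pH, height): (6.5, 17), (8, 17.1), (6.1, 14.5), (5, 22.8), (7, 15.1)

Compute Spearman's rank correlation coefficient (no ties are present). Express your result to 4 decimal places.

-0.1000

Rank pH: 3, 5, 2, 1, 4
Rank height: 3, 4, 1, 5, 2
d = rank(pH) − rank(height): 0, 1, 1, -4, 2; Σd² = 22
ρ = 1 − 6Σd² / [n(n²−1)] = 1 − 6×22 / (5×24) = 1 − 132/120 ≈ -0.1000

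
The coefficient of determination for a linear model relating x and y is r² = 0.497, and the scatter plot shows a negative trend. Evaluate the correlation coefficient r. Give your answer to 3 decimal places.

|r| = √0.497 = 0.705
The association is negative, so r = −0.705.

-0.705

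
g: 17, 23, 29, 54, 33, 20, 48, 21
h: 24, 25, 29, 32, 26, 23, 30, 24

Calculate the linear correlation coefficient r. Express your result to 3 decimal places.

0.924

n = 8, Σg = 245, Σh = 213, Σg² = 8809, Σh² = 5747, Σgh = 6814
nΣgh − ΣgΣh = 54512 − 52185 = 2327
nΣg² − (Σg)² = 70472 − 60025 = 10447; nΣh² − (Σh)² = 45976 − 45369 = 607
r = 2327 / √(10447 × 607) = 2327 / 2518.1996 ≈ 0.924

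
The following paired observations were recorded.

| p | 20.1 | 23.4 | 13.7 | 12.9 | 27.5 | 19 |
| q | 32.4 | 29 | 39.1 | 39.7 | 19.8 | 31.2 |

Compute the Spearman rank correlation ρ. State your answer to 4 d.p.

Rank p: 4, 5, 2, 1, 6, 3
Rank q: 4, 2, 5, 6, 1, 3
d = rank(p) − rank(q): 0, 3, -3, -5, 5, 0; Σd² = 68
ρ = 1 − 6Σd² / [n(n²−1)] = 1 − 6×68 / (6×35) = 1 − 408/210 ≈ -0.9429

-0.9429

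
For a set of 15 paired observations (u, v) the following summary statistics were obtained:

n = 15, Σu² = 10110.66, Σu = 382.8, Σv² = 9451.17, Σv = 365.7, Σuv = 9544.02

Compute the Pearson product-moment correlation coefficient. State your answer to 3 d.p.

r = (nΣuv − ΣuΣv) / √[(nΣu² − (Σu)²)(nΣv² − (Σv)²)]
Numerator: 15×9544.02 − 382.8×365.7 = 3170.34
Denominator: √[(151659.9 − 146535.84)(141767.55 − 133736.49)] = √[5124.06 × 8031.06] = 6414.9539
r = 3170.34 / 6414.9539 ≈ 0.494

0.494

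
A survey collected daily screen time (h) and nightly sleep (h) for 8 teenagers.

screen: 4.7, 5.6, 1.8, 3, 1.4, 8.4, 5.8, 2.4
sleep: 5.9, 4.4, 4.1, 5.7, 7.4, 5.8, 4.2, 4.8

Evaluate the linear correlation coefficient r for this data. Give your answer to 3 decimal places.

-0.169

n = 8, Σx = 33.1, Σy = 42.3, Σx² = 177.61, Σy² = 232.55, Σxy = 171.81
nΣxy − ΣxΣy = 1374.48 − 1400.13 = -25.65
nΣx² − (Σx)² = 1420.88 − 1095.61 = 325.27; nΣy² − (Σy)² = 1860.4 − 1789.29 = 71.11
r = -25.65 / √(325.27 × 71.11) = -25.65 / 152.0853 ≈ -0.169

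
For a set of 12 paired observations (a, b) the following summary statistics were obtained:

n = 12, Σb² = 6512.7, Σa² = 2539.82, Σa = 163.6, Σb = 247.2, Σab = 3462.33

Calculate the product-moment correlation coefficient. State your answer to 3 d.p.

0.139

r = (nΣab − ΣaΣb) / √[(nΣa² − (Σa)²)(nΣb² − (Σb)²)]
Numerator: 12×3462.33 − 163.6×247.2 = 1106.04
Denominator: √[(30477.84 − 26764.96)(78152.4 − 61107.84)] = √[3712.88 × 17044.56] = 7955.1496
r = 1106.04 / 7955.1496 ≈ 0.139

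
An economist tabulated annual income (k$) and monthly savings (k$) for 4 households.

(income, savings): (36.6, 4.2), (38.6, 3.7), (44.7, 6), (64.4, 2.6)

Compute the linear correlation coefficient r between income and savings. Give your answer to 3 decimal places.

-0.520

n = 4, Σx = 184.3, Σy = 16.5, Σx² = 8974.97, Σy² = 74.09, Σxy = 732.18
nΣxy − ΣxΣy = 2928.72 − 3040.95 = -112.23
nΣx² − (Σx)² = 35899.88 − 33966.49 = 1933.39; nΣy² − (Σy)² = 296.36 − 272.25 = 24.11
r = -112.23 / √(1933.39 × 24.11) = -112.23 / 215.9028 ≈ -0.520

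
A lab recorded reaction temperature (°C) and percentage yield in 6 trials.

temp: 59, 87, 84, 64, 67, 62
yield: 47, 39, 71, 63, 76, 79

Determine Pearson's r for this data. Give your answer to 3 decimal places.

n = 6, Σx = 423, Σy = 375, Σx² = 30535, Σy² = 24757, Σxy = 26152
nΣxy − ΣxΣy = 156912 − 158625 = -1713
nΣx² − (Σx)² = 183210 − 178929 = 4281; nΣy² − (Σy)² = 148542 − 140625 = 7917
r = -1713 / √(4281 × 7917) = -1713 / 5821.7417 ≈ -0.294

-0.294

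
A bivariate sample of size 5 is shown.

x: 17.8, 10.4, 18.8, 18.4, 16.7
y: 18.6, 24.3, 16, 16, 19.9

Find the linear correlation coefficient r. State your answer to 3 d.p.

-0.955

n = 5, Σx = 82.1, Σy = 94.8, Σx² = 1395.89, Σy² = 1844.46, Σxy = 1511.33
nΣxy − ΣxΣy = 7556.65 − 7783.08 = -226.43
nΣx² − (Σx)² = 6979.45 − 6740.41 = 239.04; nΣy² − (Σy)² = 9222.3 − 8987.04 = 235.26
r = -226.43 / √(239.04 × 235.26) = -226.43 / 237.1425 ≈ -0.955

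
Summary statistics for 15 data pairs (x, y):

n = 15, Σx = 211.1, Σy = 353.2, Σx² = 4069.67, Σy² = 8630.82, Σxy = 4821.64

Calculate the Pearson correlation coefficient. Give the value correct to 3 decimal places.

r = (nΣxy − ΣxΣy) / √[(nΣx² − (Σx)²)(nΣy² − (Σy)²)]
Numerator: 15×4821.64 − 211.1×353.2 = -2235.92
Denominator: √[(61045.05 − 44563.21)(129462.3 − 124750.24)] = √[16481.84 × 4712.06] = 8812.6851
r = -2235.92 / 8812.6851 ≈ -0.254

-0.254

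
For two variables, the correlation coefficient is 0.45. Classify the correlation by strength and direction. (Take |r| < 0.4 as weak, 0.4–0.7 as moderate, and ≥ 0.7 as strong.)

r = 0.45 > 0 so the relationship is positive.
|r| = 0.45, which falls in the moderate range.

moderate positive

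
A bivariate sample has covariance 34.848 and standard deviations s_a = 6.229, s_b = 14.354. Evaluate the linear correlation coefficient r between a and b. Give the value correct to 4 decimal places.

0.3898

r = Cov(a,b) / (s_a · s_b) = 34.848 / (6.229 × 14.354)
  = 34.848 / 89.4111 ≈ 0.3898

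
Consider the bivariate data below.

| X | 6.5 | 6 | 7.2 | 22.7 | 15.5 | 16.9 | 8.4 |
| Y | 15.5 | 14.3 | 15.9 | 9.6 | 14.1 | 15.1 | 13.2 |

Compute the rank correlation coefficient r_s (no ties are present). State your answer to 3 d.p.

-0.536

Rank X: 2, 1, 3, 7, 5, 6, 4
Rank Y: 6, 4, 7, 1, 3, 5, 2
d = rank(X) − rank(Y): -4, -3, -4, 6, 2, 1, 2; Σd² = 86
ρ = 1 − 6Σd² / [n(n²−1)] = 1 − 6×86 / (7×48) = 1 − 516/336 ≈ -0.536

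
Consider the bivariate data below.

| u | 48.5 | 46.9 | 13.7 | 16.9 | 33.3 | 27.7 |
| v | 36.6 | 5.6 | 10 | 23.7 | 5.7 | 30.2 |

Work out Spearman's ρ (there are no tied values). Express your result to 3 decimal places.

Rank u: 6, 5, 1, 2, 4, 3
Rank v: 6, 1, 3, 4, 2, 5
d = rank(u) − rank(v): 0, 4, -2, -2, 2, -2; Σd² = 32
ρ = 1 − 6Σd² / [n(n²−1)] = 1 − 6×32 / (6×35) = 1 − 192/210 ≈ 0.086

0.086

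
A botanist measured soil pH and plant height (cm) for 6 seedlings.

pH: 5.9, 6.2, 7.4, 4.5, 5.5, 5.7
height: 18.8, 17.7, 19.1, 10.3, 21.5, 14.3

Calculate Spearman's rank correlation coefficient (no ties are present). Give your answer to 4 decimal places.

0.3714

Rank pH: 4, 5, 6, 1, 2, 3
Rank height: 4, 3, 5, 1, 6, 2
d = rank(pH) − rank(height): 0, 2, 1, 0, -4, 1; Σd² = 22
ρ = 1 − 6Σd² / [n(n²−1)] = 1 − 6×22 / (6×35) = 1 − 132/210 ≈ 0.3714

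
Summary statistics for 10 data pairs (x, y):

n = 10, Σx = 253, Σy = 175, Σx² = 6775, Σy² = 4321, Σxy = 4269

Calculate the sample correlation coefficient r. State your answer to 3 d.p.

r = (nΣxy − ΣxΣy) / √[(nΣx² − (Σx)²)(nΣy² − (Σy)²)]
Numerator: 10×4269 − 253×175 = -1585
Denominator: √[(67750 − 64009)(43210 − 30625)] = √[3741 × 12585] = 6861.5221
r = -1585 / 6861.5221 ≈ -0.231

-0.231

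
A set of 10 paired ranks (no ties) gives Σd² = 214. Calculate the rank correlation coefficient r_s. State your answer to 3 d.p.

-0.297

ρ = 1 − 6Σd² / [n(n²−1)] = 1 − 6×214 / (10×99)
  = 1 − 1284/990 = 1 − 1.2970 ≈ -0.297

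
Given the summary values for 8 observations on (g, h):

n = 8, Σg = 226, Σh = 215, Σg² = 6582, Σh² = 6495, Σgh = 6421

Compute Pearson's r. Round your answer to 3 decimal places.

r = (nΣgh − ΣgΣh) / √[(nΣg² − (Σg)²)(nΣh² − (Σh)²)]
Numerator: 8×6421 − 226×215 = 2778
Denominator: √[(52656 − 51076)(51960 − 46225)] = √[1580 × 5735] = 3010.1993
r = 2778 / 3010.1993 ≈ 0.923

0.923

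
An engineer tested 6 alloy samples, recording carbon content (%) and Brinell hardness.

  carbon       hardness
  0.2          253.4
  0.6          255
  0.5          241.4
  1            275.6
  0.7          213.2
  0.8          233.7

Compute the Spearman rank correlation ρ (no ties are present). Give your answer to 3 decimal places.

Rank carbon: 1, 3, 2, 6, 4, 5
Rank hardness: 4, 5, 3, 6, 1, 2
d = rank(carbon) − rank(hardness): -3, -2, -1, 0, 3, 3; Σd² = 32
ρ = 1 − 6Σd² / [n(n²−1)] = 1 − 6×32 / (6×35) = 1 − 192/210 ≈ 0.086

0.086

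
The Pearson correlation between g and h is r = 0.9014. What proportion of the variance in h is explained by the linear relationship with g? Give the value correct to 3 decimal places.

r² = (0.9014)² = 0.813

0.813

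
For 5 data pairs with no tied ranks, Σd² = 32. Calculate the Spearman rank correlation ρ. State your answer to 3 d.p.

-0.600

ρ = 1 − 6Σd² / [n(n²−1)] = 1 − 6×32 / (5×24)
  = 1 − 192/120 = 1 − 1.6000 ≈ -0.600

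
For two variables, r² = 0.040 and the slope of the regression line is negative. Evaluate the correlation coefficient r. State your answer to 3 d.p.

|r| = √0.040 = 0.200
The association is negative, so r = −0.200.

-0.200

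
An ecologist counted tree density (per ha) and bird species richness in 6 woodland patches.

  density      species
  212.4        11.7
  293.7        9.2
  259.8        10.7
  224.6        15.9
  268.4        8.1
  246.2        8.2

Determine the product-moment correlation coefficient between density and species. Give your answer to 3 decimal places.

-0.625

n = 6, Σx = 1505.1, Σy = 63.8, Σx² = 381967.65, Σy² = 721.68, Σxy = 15731
nΣxy − ΣxΣy = 94386 − 96025.38 = -1639.38
nΣx² − (Σx)² = 2291805.9 − 2265326.01 = 26479.89; nΣy² − (Σy)² = 4330.08 − 4070.44 = 259.64
r = -1639.38 / √(26479.89 × 259.64) = -1639.38 / 2622.0676 ≈ -0.625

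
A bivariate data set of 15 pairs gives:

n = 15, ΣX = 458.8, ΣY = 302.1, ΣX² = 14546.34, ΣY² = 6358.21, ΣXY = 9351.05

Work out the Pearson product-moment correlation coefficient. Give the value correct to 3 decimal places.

r = (nΣXY − ΣXΣY) / √[(nΣX² − (ΣX)²)(nΣY² − (ΣY)²)]
Numerator: 15×9351.05 − 458.8×302.1 = 1662.27
Denominator: √[(218195.1 − 210497.44)(95373.15 − 91264.41)] = √[7697.66 × 4108.74] = 5623.8495
r = 1662.27 / 5623.8495 ≈ 0.296

0.296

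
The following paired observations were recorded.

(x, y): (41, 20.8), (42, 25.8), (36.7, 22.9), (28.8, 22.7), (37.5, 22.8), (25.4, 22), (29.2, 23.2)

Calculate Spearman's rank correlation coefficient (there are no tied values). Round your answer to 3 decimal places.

0.321

Rank x: 6, 7, 4, 2, 5, 1, 3
Rank y: 1, 7, 5, 3, 4, 2, 6
d = rank(x) − rank(y): 5, 0, -1, -1, 1, -1, -3; Σd² = 38
ρ = 1 − 6Σd² / [n(n²−1)] = 1 − 6×38 / (7×48) = 1 − 228/336 ≈ 0.321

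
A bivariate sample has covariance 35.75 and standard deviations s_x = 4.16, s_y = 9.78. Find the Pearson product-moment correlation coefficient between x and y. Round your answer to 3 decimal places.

0.879

r = Cov(x,y) / (s_x · s_y) = 35.75 / (4.16 × 9.78)
  = 35.75 / 40.6848 ≈ 0.879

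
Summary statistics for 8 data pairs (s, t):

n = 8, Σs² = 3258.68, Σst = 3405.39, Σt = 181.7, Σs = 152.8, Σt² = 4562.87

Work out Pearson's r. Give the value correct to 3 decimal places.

r = (nΣst − ΣsΣt) / √[(nΣs² − (Σs)²)(nΣt² − (Σt)²)]
Numerator: 8×3405.39 − 152.8×181.7 = -520.64
Denominator: √[(26069.44 − 23347.84)(36502.96 − 33014.89)] = √[2721.6 × 3488.07] = 3081.0926
r = -520.64 / 3081.0926 ≈ -0.169

-0.169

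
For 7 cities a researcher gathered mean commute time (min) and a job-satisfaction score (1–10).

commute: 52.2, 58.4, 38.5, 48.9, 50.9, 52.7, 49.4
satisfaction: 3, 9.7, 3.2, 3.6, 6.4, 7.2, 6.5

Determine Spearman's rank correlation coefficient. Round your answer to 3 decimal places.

Rank commute: 5, 7, 1, 2, 4, 6, 3
Rank satisfaction: 1, 7, 2, 3, 4, 6, 5
d = rank(commute) − rank(satisfaction): 4, 0, -1, -1, 0, 0, -2; Σd² = 22
ρ = 1 − 6Σd² / [n(n²−1)] = 1 − 6×22 / (7×48) = 1 − 132/336 ≈ 0.607

0.607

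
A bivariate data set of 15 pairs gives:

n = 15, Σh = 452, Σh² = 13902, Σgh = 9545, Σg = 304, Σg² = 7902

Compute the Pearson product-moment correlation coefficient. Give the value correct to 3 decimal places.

r = (nΣgh − ΣgΣh) / √[(nΣg² − (Σg)²)(nΣh² − (Σh)²)]
Numerator: 15×9545 − 304×452 = 5767
Denominator: √[(118530 − 92416)(208530 − 204304)] = √[26114 × 4226] = 10505.1304
r = 5767 / 10505.1304 ≈ 0.549

0.549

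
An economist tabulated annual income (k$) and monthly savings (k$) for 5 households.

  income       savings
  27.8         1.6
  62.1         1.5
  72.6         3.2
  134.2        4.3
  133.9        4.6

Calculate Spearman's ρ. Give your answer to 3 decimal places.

0.800

Rank income: 1, 2, 3, 5, 4
Rank savings: 2, 1, 3, 4, 5
d = rank(income) − rank(savings): -1, 1, 0, 1, -1; Σd² = 4
ρ = 1 − 6Σd² / [n(n²−1)] = 1 − 6×4 / (5×24) = 1 − 24/120 ≈ 0.800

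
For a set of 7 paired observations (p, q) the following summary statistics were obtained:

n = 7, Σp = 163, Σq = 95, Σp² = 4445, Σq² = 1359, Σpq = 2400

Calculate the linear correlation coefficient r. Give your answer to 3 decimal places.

r = (nΣpq − ΣpΣq) / √[(nΣp² − (Σp)²)(nΣq² − (Σq)²)]
Numerator: 7×2400 − 163×95 = 1315
Denominator: √[(31115 − 26569)(9513 − 9025)] = √[4546 × 488] = 1489.4455
r = 1315 / 1489.4455 ≈ 0.883

0.883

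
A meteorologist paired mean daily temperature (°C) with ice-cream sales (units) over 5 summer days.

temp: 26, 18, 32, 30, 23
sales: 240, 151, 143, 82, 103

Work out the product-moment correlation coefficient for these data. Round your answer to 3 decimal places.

-0.138

n = 5, Σx = 129, Σy = 719, Σx² = 3453, Σy² = 118183, Σxy = 18363
nΣxy − ΣxΣy = 91815 − 92751 = -936
nΣx² − (Σx)² = 17265 − 16641 = 624; nΣy² − (Σy)² = 590915 − 516961 = 73954
r = -936 / √(624 × 73954) = -936 / 6793.1801 ≈ -0.138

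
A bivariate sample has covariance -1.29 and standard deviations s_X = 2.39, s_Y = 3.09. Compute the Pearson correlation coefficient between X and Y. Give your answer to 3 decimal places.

r = Cov(X,Y) / (s_X · s_Y) = -1.29 / (2.39 × 3.09)
  = -1.29 / 7.3851 ≈ -0.175

-0.175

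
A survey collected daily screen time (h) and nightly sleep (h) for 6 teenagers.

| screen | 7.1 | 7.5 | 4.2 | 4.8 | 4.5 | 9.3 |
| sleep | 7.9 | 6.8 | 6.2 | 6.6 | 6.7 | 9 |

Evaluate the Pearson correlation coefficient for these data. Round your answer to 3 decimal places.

n = 6, Σx = 37.4, Σy = 43.2, Σx² = 254.08, Σy² = 316.54, Σxy = 278.66
nΣxy − ΣxΣy = 1671.96 − 1615.68 = 56.28
nΣx² − (Σx)² = 1524.48 − 1398.76 = 125.72; nΣy² − (Σy)² = 1899.24 − 1866.24 = 33
r = 56.28 / √(125.72 × 33) = 56.28 / 64.4109 ≈ 0.874

0.874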